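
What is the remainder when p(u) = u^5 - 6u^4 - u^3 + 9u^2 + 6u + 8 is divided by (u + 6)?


By the Remainder Theorem, the remainder equals p(-6):
  1*(-6)^5 = -7776
  -6*(-6)^4 = -7776
  -1*(-6)^3 = 216
  9*(-6)^2 = 324
  6*(-6)^1 = -36
  constant: 8
Sum: -7776 - 7776 + 216 + 324 - 36 + 8 = -15040


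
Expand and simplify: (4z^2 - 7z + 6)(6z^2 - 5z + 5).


Distribute each term of the first polynomial:
  (4z^2)(6z^2 - 5z + 5) = 24z^4 - 20z^3 + 20z^2
  (-7z)(6z^2 - 5z + 5) = -42z^3 + 35z^2 - 35z
  (6)(6z^2 - 5z + 5) = 36z^2 - 30z + 30
Sum: 24z^4 - 62z^3 + 91z^2 - 65z + 30


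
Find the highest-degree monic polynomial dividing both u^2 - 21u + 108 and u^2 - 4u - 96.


Factor each:
  u^2 - 21u + 108 = (u - 12)(u - 9)
  u^2 - 4u - 96 = (u - 12)(u + 8)
Common monic factor: u - 12


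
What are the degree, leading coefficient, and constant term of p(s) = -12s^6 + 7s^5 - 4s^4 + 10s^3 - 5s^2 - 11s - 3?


Highest power of s is 6, with coefficient -12. Constant term is -3.
Degree = 6, leading coefficient = -12, constant term = -3


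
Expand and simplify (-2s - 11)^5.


Expand (-2s - 11)^5 by repeated multiplication:
  (-2s - 11)^2 = 4s^2 + 44s + 121
  (-2s - 11)^3 = -8s^3 - 132s^2 - 726s - 1331
  (-2s - 11)^4 = 16s^4 + 352s^3 + 2904s^2 + 10648s + 14641
= -32s^5 - 880s^4 - 9680s^3 - 53240s^2 - 146410s - 161051


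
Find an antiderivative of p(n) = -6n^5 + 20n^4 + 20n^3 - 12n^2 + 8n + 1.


Reverse power rule on each term:
  ∫ -6n^5 dn = -n^6
  ∫ 20n^4 dn = 4n^5
  ∫ 20n^3 dn = 5n^4
  ∫ -12n^2 dn = -4n^3
  ∫ 8n dn = 4n^2
  ∫ 1 dn = n
F(n) = -n^6 + 4n^5 + 5n^4 - 4n^3 + 4n^2 + n + C


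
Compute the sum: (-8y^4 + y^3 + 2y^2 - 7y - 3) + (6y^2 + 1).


Align terms by degree and add:
  -8y^4 + y^3 + 2y^2 - 7y - 3
+ 6y^2 + 1
= -8y^4 + y^3 + 8y^2 - 7y - 2


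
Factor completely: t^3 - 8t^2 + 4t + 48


Try integer roots (divisors of 48). t=-2: p(-2)=0.
Divide out (t + 2): quotient is t^2 - 10t + 24.
Factor the quadratic: (t - 4)(t - 6)
Result: (t + 2)(t - 4)(t - 6)


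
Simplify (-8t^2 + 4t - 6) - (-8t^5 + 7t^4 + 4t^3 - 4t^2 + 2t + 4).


Distribute the minus sign:
  (-8t^2 + 4t - 6)
- (-8t^5 + 7t^4 + 4t^3 - 4t^2 + 2t + 4)
Negate second polynomial: 8t^5 - 7t^4 - 4t^3 + 4t^2 - 2t - 4
Add: 8t^5 - 7t^4 - 4t^3 - 4t^2 + 2t - 10


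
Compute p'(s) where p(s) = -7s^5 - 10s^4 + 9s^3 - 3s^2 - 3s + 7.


Apply the power rule term by term:
  d/ds(-7s^5) = -35s^4
  d/ds(-10s^4) = -40s^3
  d/ds(9s^3) = 27s^2
  d/ds(-3s^2) = -6s
  d/ds(-3s) = -3
  d/ds(7) = 0
p'(s) = -35s^4 - 40s^3 + 27s^2 - 6s - 3


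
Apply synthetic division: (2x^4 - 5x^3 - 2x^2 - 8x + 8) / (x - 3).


Synthetic division with c = 3. Coefficients: 2, -5, -2, -8, 8
Bring down 2.
  2 * 3 = 6; 6 - 5 = 1
  1 * 3 = 3; 3 - 2 = 1
  1 * 3 = 3; 3 - 8 = -5
  -5 * 3 = -15; -15 + 8 = -7
Quotient: 2x^3 + x^2 + x - 5, Remainder: -7


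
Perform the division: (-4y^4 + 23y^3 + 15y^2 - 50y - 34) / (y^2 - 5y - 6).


(-4y^4 + 23y^3 + 15y^2 - 50y - 34) / (y^2 - 5y - 6)
Step 1: -4y^2 * (y^2 - 5y - 6) = -4y^4 + 20y^3 + 24y^2; subtract.
Step 2: 3y * (y^2 - 5y - 6) = 3y^3 - 15y^2 - 18y; subtract.
Step 3: 6 * (y^2 - 5y - 6) = 6y^2 - 30y - 36; subtract.
Quotient: -4y^2 + 3y + 6, Remainder: -2y + 2


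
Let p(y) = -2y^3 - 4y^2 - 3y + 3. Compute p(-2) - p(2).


p(-2) = 9
p(2) = -35
p(-2) - p(2) = 9 + 35 = 44


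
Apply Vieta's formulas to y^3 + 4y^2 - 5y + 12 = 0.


Monic cubic y^3+by^2+cy+d=0: sum=-b, pairwise sum=c, product=-d.
b=4, c=-5, d=12
r1+r2+r3 = -4
r1r2+r1r3+r2r3 = -5
r1r2r3 = -12


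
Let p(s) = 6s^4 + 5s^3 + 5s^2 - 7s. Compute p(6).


Using direct substitution:
  6 * (6)^4 = 7776
  5 * (6)^3 = 1080
  5 * (6)^2 = 180
  -7 * (6)^1 = -42
  constant: 0
Sum = 7776 + 1080 + 180 - 42 + 0 = 8994


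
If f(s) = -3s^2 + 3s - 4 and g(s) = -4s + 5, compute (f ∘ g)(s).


Substitute g(s) into f:
f(g(s)) = -3*(-4s + 5)^2 + 3*(-4s + 5) + (-4)
(-4s + 5)^2 = 16s^2 - 40s + 25
Expand and combine: -48s^2 + 108s - 64


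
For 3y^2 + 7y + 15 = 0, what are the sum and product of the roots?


For ay^2+by+c=0: sum = -b/a, product = c/a.
a=3, b=7, c=15
Sum = -(7)/3 = -7/3
Product = (15)/3 = 5


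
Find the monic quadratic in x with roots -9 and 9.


p(x) = (x + 9)(x - 9)
Expand: x^2 - 81


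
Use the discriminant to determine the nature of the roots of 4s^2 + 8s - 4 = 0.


D = b^2 - 4ac = (8)^2 - 4(4)(-4) = 64 + 64 = 128
Since D > 0: two distinct irrational roots


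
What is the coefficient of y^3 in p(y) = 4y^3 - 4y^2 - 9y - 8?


Read off the coefficient of y^3: 4


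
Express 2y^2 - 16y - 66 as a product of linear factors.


Roots satisfy r1 + r2 = -b/a = 8 and r1*r2 = c/a = -33.
So r1 = 11, r2 = -3.
2y^2 - 16y - 66 = 2(y - r1)(y - r2) = 2(y - 11)(y + 3)


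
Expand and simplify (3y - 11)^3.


Expand (3y - 11)^3 by repeated multiplication:
  (3y - 11)^2 = 9y^2 - 66y + 121
= 27y^3 - 297y^2 + 1089y - 1331


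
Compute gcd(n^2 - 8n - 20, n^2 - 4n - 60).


Factor each:
  n^2 - 8n - 20 = (n - 10)(n + 2)
  n^2 - 4n - 60 = (n - 10)(n + 6)
Common monic factor: n - 10


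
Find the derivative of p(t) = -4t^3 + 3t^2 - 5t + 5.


Apply the power rule term by term:
  d/dt(-4t^3) = -12t^2
  d/dt(3t^2) = 6t
  d/dt(-5t) = -5
  d/dt(5) = 0
p'(t) = -12t^2 + 6t - 5


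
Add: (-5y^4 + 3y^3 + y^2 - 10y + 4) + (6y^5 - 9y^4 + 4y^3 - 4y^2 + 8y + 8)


Align terms by degree and add:
  -5y^4 + 3y^3 + y^2 - 10y + 4
+ 6y^5 - 9y^4 + 4y^3 - 4y^2 + 8y + 8
= 6y^5 - 14y^4 + 7y^3 - 3y^2 - 2y + 12


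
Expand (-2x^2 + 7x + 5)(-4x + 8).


Distribute each term of the first polynomial:
  (-2x^2)(-4x + 8) = 8x^3 - 16x^2
  (7x)(-4x + 8) = -28x^2 + 56x
  (5)(-4x + 8) = -20x + 40
Sum: 8x^3 - 44x^2 + 36x + 40


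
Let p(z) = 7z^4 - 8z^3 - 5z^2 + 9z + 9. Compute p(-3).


Using direct substitution:
  7 * (-3)^4 = 567
  -8 * (-3)^3 = 216
  -5 * (-3)^2 = -45
  9 * (-3)^1 = -27
  constant: 9
Sum = 567 + 216 - 45 - 27 + 9 = 720


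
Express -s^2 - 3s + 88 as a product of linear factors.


Roots satisfy r1 + r2 = -b/a = -3 and r1*r2 = c/a = -88.
So r1 = -11, r2 = 8.
-s^2 - 3s + 88 = -(s - r1)(s - r2) = -(s + 11)(s - 8)


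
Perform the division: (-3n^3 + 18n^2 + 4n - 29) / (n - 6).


(-3n^3 + 18n^2 + 4n - 29) / (n - 6)
Step 1: -3n^2 * (n - 6) = -3n^3 + 18n^2; subtract.
Step 2: 0 * (n - 6) = 0; subtract.
Step 3: 4 * (n - 6) = 4n - 24; subtract.
Quotient: -3n^2 + 4, Remainder: -5


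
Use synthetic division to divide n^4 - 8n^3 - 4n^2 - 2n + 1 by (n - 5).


Synthetic division with c = 5. Coefficients: 1, -8, -4, -2, 1
Bring down 1.
  1 * 5 = 5; 5 - 8 = -3
  -3 * 5 = -15; -15 - 4 = -19
  -19 * 5 = -95; -95 - 2 = -97
  -97 * 5 = -485; -485 + 1 = -484
Quotient: n^3 - 3n^2 - 19n - 97, Remainder: -484


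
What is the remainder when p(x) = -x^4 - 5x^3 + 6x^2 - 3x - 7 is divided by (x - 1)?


By the Remainder Theorem, the remainder equals p(1):
  -1*(1)^4 = -1
  -5*(1)^3 = -5
  6*(1)^2 = 6
  -3*(1)^1 = -3
  constant: -7
Sum: -1 - 5 + 6 - 3 - 7 = -10


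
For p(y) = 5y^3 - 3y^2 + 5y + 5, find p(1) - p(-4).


p(1) = 12
p(-4) = -383
p(1) - p(-4) = 12 + 383 = 395


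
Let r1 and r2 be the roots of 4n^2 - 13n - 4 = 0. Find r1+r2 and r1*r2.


For an^2+bn+c=0: sum = -b/a, product = c/a.
a=4, b=-13, c=-4
Sum = -(-13)/4 = 13/4
Product = (-4)/4 = -1


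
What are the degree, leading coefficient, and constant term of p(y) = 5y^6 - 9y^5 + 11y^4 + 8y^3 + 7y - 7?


Highest power of y is 6, with coefficient 5. Constant term is -7.
Degree = 6, leading coefficient = 5, constant term = -7


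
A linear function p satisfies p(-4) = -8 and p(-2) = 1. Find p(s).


p(s) = ms + b. Using p(-4)=-8, p(-2)=1:
m = (-8 - 1)/(-4 + 2) = -9/-2 = 9/2
b = -8 - m*(-4) = -8 + 18 = 10
p(s) = (9/2)s + 10


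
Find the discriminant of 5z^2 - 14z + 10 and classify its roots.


D = b^2 - 4ac = (-14)^2 - 4(5)(10) = 196 - 200 = -4
Since D < 0: two complex conjugate roots (no real roots)


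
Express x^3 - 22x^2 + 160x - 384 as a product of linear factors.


Try integer roots (divisors of -384). x=8: p(8)=0.
Divide out (x - 8): quotient is x^2 - 14x + 48.
Factor the quadratic: (x - 8)(x - 6)
Result: (x - 8)(x - 8)(x - 6)


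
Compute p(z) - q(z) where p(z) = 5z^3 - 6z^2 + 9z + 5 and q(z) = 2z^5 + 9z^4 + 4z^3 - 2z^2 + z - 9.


Distribute the minus sign:
  (5z^3 - 6z^2 + 9z + 5)
- (2z^5 + 9z^4 + 4z^3 - 2z^2 + z - 9)
Negate second polynomial: -2z^5 - 9z^4 - 4z^3 + 2z^2 - z + 9
Add: -2z^5 - 9z^4 + z^3 - 4z^2 + 8z + 14


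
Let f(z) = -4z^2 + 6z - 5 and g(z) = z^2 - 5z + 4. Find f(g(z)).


Substitute g(z) into f:
f(g(z)) = -4*(z^2 - 5z + 4)^2 + 6*(z^2 - 5z + 4) + (-5)
(z^2 - 5z + 4)^2 = z^4 - 10z^3 + 33z^2 - 40z + 16
Expand and combine: -4z^4 + 40z^3 - 126z^2 + 130z - 45


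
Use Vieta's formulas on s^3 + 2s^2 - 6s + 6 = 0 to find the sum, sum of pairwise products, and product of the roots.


Monic cubic s^3+bs^2+cs+d=0: sum=-b, pairwise sum=c, product=-d.
b=2, c=-6, d=6
r1+r2+r3 = -2
r1r2+r1r3+r2r3 = -6
r1r2r3 = -6


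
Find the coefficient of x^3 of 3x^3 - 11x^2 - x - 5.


Read off the coefficient of x^3: 3


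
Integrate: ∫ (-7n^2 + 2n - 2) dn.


Reverse power rule on each term:
  ∫ -7n^2 dn = -(7/3)n^3
  ∫ 2n dn = n^2
  ∫ -2 dn = -2n
F(n) = -(7/3)n^3 + n^2 - 2n + C


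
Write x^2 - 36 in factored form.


Roots satisfy r1 + r2 = -b/a = 0 and r1*r2 = c/a = -36.
So r1 = -6, r2 = 6.
x^2 - 36 = (x - r1)(x - r2) = (x + 6)(x - 6)


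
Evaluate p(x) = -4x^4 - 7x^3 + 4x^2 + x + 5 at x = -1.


Using direct substitution:
  -4 * (-1)^4 = -4
  -7 * (-1)^3 = 7
  4 * (-1)^2 = 4
  1 * (-1)^1 = -1
  constant: 5
Sum = -4 + 7 + 4 - 1 + 5 = 11


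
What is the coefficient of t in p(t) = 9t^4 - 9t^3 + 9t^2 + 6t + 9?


Read off the coefficient of t: 6


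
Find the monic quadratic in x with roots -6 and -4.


p(x) = (x + 6)(x + 4)
Expand: x^2 + 10x + 24


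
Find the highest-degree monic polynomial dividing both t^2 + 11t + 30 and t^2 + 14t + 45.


Factor each:
  t^2 + 11t + 30 = (t + 5)(t + 6)
  t^2 + 14t + 45 = (t + 5)(t + 9)
Common monic factor: t + 5


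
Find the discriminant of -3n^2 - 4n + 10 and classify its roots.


D = b^2 - 4ac = (-4)^2 - 4(-3)(10) = 16 + 120 = 136
Since D > 0: two distinct irrational roots


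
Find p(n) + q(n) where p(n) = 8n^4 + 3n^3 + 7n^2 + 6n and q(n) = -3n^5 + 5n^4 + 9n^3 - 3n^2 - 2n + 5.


Align terms by degree and add:
  8n^4 + 3n^3 + 7n^2 + 6n
  -3n^5 + 5n^4 + 9n^3 - 3n^2 - 2n + 5
= -3n^5 + 13n^4 + 12n^3 + 4n^2 + 4n + 5


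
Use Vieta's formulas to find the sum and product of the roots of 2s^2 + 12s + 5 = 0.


For as^2+bs+c=0: sum = -b/a, product = c/a.
a=2, b=12, c=5
Sum = -(12)/2 = -6
Product = (5)/2 = 5/2


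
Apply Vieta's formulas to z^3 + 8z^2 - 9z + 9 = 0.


Monic cubic z^3+bz^2+cz+d=0: sum=-b, pairwise sum=c, product=-d.
b=8, c=-9, d=9
r1+r2+r3 = -8
r1r2+r1r3+r2r3 = -9
r1r2r3 = -9


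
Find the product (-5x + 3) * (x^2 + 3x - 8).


Distribute each term of the first polynomial:
  (-5x)(x^2 + 3x - 8) = -5x^3 - 15x^2 + 40x
  (3)(x^2 + 3x - 8) = 3x^2 + 9x - 24
Sum: -5x^3 - 12x^2 + 49x - 24


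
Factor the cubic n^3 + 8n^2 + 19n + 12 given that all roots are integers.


Try integer roots (divisors of 12). n=-1: p(-1)=0.
Divide out (n + 1): quotient is n^2 + 7n + 12.
Factor the quadratic: (n + 3)(n + 4)
Result: (n + 1)(n + 3)(n + 4)


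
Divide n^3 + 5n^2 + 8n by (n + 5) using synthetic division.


Synthetic division with c = -5. Coefficients: 1, 5, 8, 0
Bring down 1.
  1 * -5 = -5; -5 + 5 = 0
  0 * -5 = 0; 0 + 8 = 8
  8 * -5 = -40; -40 + 0 = -40
Quotient: n^2 + 8, Remainder: -40


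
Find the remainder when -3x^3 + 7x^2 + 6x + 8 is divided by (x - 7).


By the Remainder Theorem, the remainder equals p(7):
  -3*(7)^3 = -1029
  7*(7)^2 = 343
  6*(7)^1 = 42
  constant: 8
Sum: -1029 + 343 + 42 + 8 = -636


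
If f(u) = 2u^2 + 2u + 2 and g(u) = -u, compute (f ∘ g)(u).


Substitute g(u) into f:
f(g(u)) = 2*(-u)^2 + 2*(-u) + 2
(-u)^2 = u^2
Expand and combine: 2u^2 - 2u + 2


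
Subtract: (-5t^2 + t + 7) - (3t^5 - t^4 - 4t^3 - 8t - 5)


Distribute the minus sign:
  (-5t^2 + t + 7)
- (3t^5 - t^4 - 4t^3 - 8t - 5)
Negate second polynomial: -3t^5 + t^4 + 4t^3 + 8t + 5
Add: -3t^5 + t^4 + 4t^3 - 5t^2 + 9t + 12


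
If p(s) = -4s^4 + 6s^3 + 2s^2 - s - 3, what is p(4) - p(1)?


p(4) = -615
p(1) = 0
p(4) - p(1) = -615 = -615


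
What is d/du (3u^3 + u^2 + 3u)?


Apply the power rule term by term:
  d/du(3u^3) = 9u^2
  d/du(u^2) = 2u
  d/du(3u) = 3
p'(u) = 9u^2 + 2u + 3


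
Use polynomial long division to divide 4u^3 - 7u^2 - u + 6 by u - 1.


(4u^3 - 7u^2 - u + 6) / (u - 1)
Step 1: 4u^2 * (u - 1) = 4u^3 - 4u^2; subtract.
Step 2: -3u * (u - 1) = -3u^2 + 3u; subtract.
Step 3: -4 * (u - 1) = -4u + 4; subtract.
Quotient: 4u^2 - 3u - 4, Remainder: 2


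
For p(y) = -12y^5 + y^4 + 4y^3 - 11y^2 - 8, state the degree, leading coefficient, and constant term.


Highest power of y is 5, with coefficient -12. Constant term is -8.
Degree = 5, leading coefficient = -12, constant term = -8


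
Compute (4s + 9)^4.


Expand (4s + 9)^4 by repeated multiplication:
  (4s + 9)^2 = 16s^2 + 72s + 81
  (4s + 9)^3 = 64s^3 + 432s^2 + 972s + 729
= 256s^4 + 2304s^3 + 7776s^2 + 11664s + 6561


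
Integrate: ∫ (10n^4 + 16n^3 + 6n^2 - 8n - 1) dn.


Reverse power rule on each term:
  ∫ 10n^4 dn = 2n^5
  ∫ 16n^3 dn = 4n^4
  ∫ 6n^2 dn = 2n^3
  ∫ -8n dn = -4n^2
  ∫ -1 dn = -n
F(n) = 2n^5 + 4n^4 + 2n^3 - 4n^2 - n + C


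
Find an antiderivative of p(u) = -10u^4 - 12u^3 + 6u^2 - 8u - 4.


Reverse power rule on each term:
  ∫ -10u^4 du = -2u^5
  ∫ -12u^3 du = -3u^4
  ∫ 6u^2 du = 2u^3
  ∫ -8u du = -4u^2
  ∫ -4 du = -4u
F(u) = -2u^5 - 3u^4 + 2u^3 - 4u^2 - 4u + C


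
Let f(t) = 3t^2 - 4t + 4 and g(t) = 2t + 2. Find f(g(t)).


Substitute g(t) into f:
f(g(t)) = 3*(2t + 2)^2 + (-4)*(2t + 2) + 4
(2t + 2)^2 = 4t^2 + 8t + 4
Expand and combine: 12t^2 + 16t + 8


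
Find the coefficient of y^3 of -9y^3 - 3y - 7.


Read off the coefficient of y^3: -9


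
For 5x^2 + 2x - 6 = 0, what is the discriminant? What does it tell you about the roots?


D = b^2 - 4ac = (2)^2 - 4(5)(-6) = 4 + 120 = 124
Since D > 0: two distinct irrational roots


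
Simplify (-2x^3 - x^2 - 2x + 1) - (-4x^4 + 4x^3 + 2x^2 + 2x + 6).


Distribute the minus sign:
  (-2x^3 - x^2 - 2x + 1)
- (-4x^4 + 4x^3 + 2x^2 + 2x + 6)
Negate second polynomial: 4x^4 - 4x^3 - 2x^2 - 2x - 6
Add: 4x^4 - 6x^3 - 3x^2 - 4x - 5


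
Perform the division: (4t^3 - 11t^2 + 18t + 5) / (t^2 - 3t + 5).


(4t^3 - 11t^2 + 18t + 5) / (t^2 - 3t + 5)
Step 1: 4t * (t^2 - 3t + 5) = 4t^3 - 12t^2 + 20t; subtract.
Step 2: 1 * (t^2 - 3t + 5) = t^2 - 3t + 5; subtract.
Quotient: 4t + 1, Remainder: t


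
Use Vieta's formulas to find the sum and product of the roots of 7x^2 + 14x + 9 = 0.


For ax^2+bx+c=0: sum = -b/a, product = c/a.
a=7, b=14, c=9
Sum = -(14)/7 = -2
Product = (9)/7 = 9/7


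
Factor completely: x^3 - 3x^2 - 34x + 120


Try integer roots (divisors of 120). x=5: p(5)=0.
Divide out (x - 5): quotient is x^2 + 2x - 24.
Factor the quadratic: (x + 6)(x - 4)
Result: (x - 5)(x + 6)(x - 4)


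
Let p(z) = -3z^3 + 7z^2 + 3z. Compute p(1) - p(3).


p(1) = 7
p(3) = -9
p(1) - p(3) = 7 + 9 = 16


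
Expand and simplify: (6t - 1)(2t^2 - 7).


Distribute each term of the first polynomial:
  (6t)(2t^2 - 7) = 12t^3 - 42t
  (-1)(2t^2 - 7) = -2t^2 + 7
Sum: 12t^3 - 2t^2 - 42t + 7


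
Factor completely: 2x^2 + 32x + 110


Roots satisfy r1 + r2 = -b/a = -16 and r1*r2 = c/a = 55.
So r1 = -11, r2 = -5.
2x^2 + 32x + 110 = 2(x - r1)(x - r2) = 2(x + 11)(x + 5)


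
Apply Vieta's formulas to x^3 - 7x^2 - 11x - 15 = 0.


Monic cubic x^3+bx^2+cx+d=0: sum=-b, pairwise sum=c, product=-d.
b=-7, c=-11, d=-15
r1+r2+r3 = 7
r1r2+r1r3+r2r3 = -11
r1r2r3 = 15


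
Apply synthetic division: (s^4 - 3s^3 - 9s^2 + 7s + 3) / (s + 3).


Synthetic division with c = -3. Coefficients: 1, -3, -9, 7, 3
Bring down 1.
  1 * -3 = -3; -3 - 3 = -6
  -6 * -3 = 18; 18 - 9 = 9
  9 * -3 = -27; -27 + 7 = -20
  -20 * -3 = 60; 60 + 3 = 63
Quotient: s^3 - 6s^2 + 9s - 20, Remainder: 63


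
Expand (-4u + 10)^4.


Expand (-4u + 10)^4 by repeated multiplication:
  (-4u + 10)^2 = 16u^2 - 80u + 100
  (-4u + 10)^3 = -64u^3 + 480u^2 - 1200u + 1000
= 256u^4 - 2560u^3 + 9600u^2 - 16000u + 10000


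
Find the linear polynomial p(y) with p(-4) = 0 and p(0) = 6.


p(y) = my + b. Using p(-4)=0, p(0)=6:
m = (0 - 6)/(-4) = -6/-4 = 3/2
b = 0 - m*(-4) = 0 + 6 = 6
p(y) = (3/2)y + 6


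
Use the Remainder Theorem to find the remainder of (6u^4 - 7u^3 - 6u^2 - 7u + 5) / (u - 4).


By the Remainder Theorem, the remainder equals p(4):
  6*(4)^4 = 1536
  -7*(4)^3 = -448
  -6*(4)^2 = -96
  -7*(4)^1 = -28
  constant: 5
Sum: 1536 - 448 - 96 - 28 + 5 = 969


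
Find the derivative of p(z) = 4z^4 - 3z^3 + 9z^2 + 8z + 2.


Apply the power rule term by term:
  d/dz(4z^4) = 16z^3
  d/dz(-3z^3) = -9z^2
  d/dz(9z^2) = 18z
  d/dz(8z) = 8
  d/dz(2) = 0
p'(z) = 16z^3 - 9z^2 + 18z + 8


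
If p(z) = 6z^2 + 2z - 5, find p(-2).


Using direct substitution:
  6 * (-2)^2 = 24
  2 * (-2)^1 = -4
  constant: -5
Sum = 24 - 4 - 5 = 15


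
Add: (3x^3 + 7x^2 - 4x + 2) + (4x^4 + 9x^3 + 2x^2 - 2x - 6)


Align terms by degree and add:
  3x^3 + 7x^2 - 4x + 2
+ 4x^4 + 9x^3 + 2x^2 - 2x - 6
= 4x^4 + 12x^3 + 9x^2 - 6x - 4


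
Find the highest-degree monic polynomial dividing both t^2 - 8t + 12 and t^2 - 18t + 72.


Factor each:
  t^2 - 8t + 12 = (t - 6)(t - 2)
  t^2 - 18t + 72 = (t - 6)(t - 12)
Common monic factor: t - 6


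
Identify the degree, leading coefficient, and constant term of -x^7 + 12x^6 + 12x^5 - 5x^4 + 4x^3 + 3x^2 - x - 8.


Highest power of x is 7, with coefficient -1. Constant term is -8.
Degree = 7, leading coefficient = -1, constant term = -8


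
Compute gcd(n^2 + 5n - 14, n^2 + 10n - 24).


Factor each:
  n^2 + 5n - 14 = (n - 2)(n + 7)
  n^2 + 10n - 24 = (n - 2)(n + 12)
Common monic factor: n - 2


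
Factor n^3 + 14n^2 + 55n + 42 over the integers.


Try integer roots (divisors of 42). n=-7: p(-7)=0.
Divide out (n + 7): quotient is n^2 + 7n + 6.
Factor the quadratic: (n + 6)(n + 1)
Result: (n + 7)(n + 6)(n + 1)


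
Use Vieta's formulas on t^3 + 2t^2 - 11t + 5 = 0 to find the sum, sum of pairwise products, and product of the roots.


Monic cubic t^3+bt^2+ct+d=0: sum=-b, pairwise sum=c, product=-d.
b=2, c=-11, d=5
r1+r2+r3 = -2
r1r2+r1r3+r2r3 = -11
r1r2r3 = -5


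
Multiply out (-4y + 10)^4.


Expand (-4y + 10)^4 by repeated multiplication:
  (-4y + 10)^2 = 16y^2 - 80y + 100
  (-4y + 10)^3 = -64y^3 + 480y^2 - 1200y + 1000
= 256y^4 - 2560y^3 + 9600y^2 - 16000y + 10000


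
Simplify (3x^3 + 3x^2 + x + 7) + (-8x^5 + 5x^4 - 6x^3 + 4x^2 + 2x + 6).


Align terms by degree and add:
  3x^3 + 3x^2 + x + 7
  -8x^5 + 5x^4 - 6x^3 + 4x^2 + 2x + 6
= -8x^5 + 5x^4 - 3x^3 + 7x^2 + 3x + 13


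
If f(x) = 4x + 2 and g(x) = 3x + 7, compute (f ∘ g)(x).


Substitute g(x) into f:
f(g(x)) = 4*(3x + 7) + 2
Expand and combine: 12x + 30


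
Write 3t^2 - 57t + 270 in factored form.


Roots satisfy r1 + r2 = -b/a = 19 and r1*r2 = c/a = 90.
So r1 = 10, r2 = 9.
3t^2 - 57t + 270 = 3(t - r1)(t - r2) = 3(t - 10)(t - 9)


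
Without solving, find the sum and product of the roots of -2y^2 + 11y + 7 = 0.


For ay^2+by+c=0: sum = -b/a, product = c/a.
a=-2, b=11, c=7
Sum = -(11)/-2 = 11/2
Product = (7)/-2 = -7/2


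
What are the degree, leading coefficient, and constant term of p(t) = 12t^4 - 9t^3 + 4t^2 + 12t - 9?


Highest power of t is 4, with coefficient 12. Constant term is -9.
Degree = 4, leading coefficient = 12, constant term = -9


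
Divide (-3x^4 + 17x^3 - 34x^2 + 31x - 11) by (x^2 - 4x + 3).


(-3x^4 + 17x^3 - 34x^2 + 31x - 11) / (x^2 - 4x + 3)
Step 1: -3x^2 * (x^2 - 4x + 3) = -3x^4 + 12x^3 - 9x^2; subtract.
Step 2: 5x * (x^2 - 4x + 3) = 5x^3 - 20x^2 + 15x; subtract.
Step 3: -5 * (x^2 - 4x + 3) = -5x^2 + 20x - 15; subtract.
Quotient: -3x^2 + 5x - 5, Remainder: -4x + 4


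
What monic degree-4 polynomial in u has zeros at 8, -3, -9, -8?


p(u) = (u - 8)(u + 3)(u + 9)(u + 8)
Expand: u^4 + 12u^3 - 37u^2 - 768u - 1728


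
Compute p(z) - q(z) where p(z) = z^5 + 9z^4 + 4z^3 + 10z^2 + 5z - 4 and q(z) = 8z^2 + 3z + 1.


Distribute the minus sign:
  (z^5 + 9z^4 + 4z^3 + 10z^2 + 5z - 4)
- (8z^2 + 3z + 1)
Negate second polynomial: -8z^2 - 3z - 1
Add: z^5 + 9z^4 + 4z^3 + 2z^2 + 2z - 5


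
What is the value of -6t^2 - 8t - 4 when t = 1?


Using direct substitution:
  -6 * (1)^2 = -6
  -8 * (1)^1 = -8
  constant: -4
Sum = -6 - 8 - 4 = -18


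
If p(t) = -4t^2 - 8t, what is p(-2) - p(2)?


p(-2) = 0
p(2) = -32
p(-2) - p(2) = 0 + 32 = 32


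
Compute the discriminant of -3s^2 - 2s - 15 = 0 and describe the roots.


D = b^2 - 4ac = (-2)^2 - 4(-3)(-15) = 4 - 180 = -176
Since D < 0: two complex conjugate roots (no real roots)


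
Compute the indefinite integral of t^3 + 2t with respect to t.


Reverse power rule on each term:
  ∫ t^3 dt = (1/4)t^4
  ∫ 2t dt = t^2
F(t) = (1/4)t^4 + t^2 + C


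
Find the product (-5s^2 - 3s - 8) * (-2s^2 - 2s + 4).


Distribute each term of the first polynomial:
  (-5s^2)(-2s^2 - 2s + 4) = 10s^4 + 10s^3 - 20s^2
  (-3s)(-2s^2 - 2s + 4) = 6s^3 + 6s^2 - 12s
  (-8)(-2s^2 - 2s + 4) = 16s^2 + 16s - 32
Sum: 10s^4 + 16s^3 + 2s^2 + 4s - 32


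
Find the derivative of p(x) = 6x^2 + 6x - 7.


Apply the power rule term by term:
  d/dx(6x^2) = 12x
  d/dx(6x) = 6
  d/dx(-7) = 0
p'(x) = 12x + 6


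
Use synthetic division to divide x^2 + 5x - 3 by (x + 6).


Synthetic division with c = -6. Coefficients: 1, 5, -3
Bring down 1.
  1 * -6 = -6; -6 + 5 = -1
  -1 * -6 = 6; 6 - 3 = 3
Quotient: x - 1, Remainder: 3


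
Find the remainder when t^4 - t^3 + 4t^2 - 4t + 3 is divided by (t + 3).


By the Remainder Theorem, the remainder equals p(-3):
  1*(-3)^4 = 81
  -1*(-3)^3 = 27
  4*(-3)^2 = 36
  -4*(-3)^1 = 12
  constant: 3
Sum: 81 + 27 + 36 + 12 + 3 = 159


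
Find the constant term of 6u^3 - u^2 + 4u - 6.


Read off the constant term: -6


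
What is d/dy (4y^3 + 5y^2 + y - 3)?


Apply the power rule term by term:
  d/dy(4y^3) = 12y^2
  d/dy(5y^2) = 10y
  d/dy(y) = 1
  d/dy(-3) = 0
p'(y) = 12y^2 + 10y + 1


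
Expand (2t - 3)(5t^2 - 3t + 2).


Distribute each term of the first polynomial:
  (2t)(5t^2 - 3t + 2) = 10t^3 - 6t^2 + 4t
  (-3)(5t^2 - 3t + 2) = -15t^2 + 9t - 6
Sum: 10t^3 - 21t^2 + 13t - 6


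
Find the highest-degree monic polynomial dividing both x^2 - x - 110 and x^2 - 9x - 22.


Factor each:
  x^2 - x - 110 = (x - 11)(x + 10)
  x^2 - 9x - 22 = (x - 11)(x + 2)
Common monic factor: x - 11


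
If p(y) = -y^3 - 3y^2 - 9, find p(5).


Using direct substitution:
  -1 * (5)^3 = -125
  -3 * (5)^2 = -75
  0 * (5)^1 = 0
  constant: -9
Sum = -125 - 75 + 0 - 9 = -209


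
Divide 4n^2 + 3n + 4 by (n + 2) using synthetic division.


Synthetic division with c = -2. Coefficients: 4, 3, 4
Bring down 4.
  4 * -2 = -8; -8 + 3 = -5
  -5 * -2 = 10; 10 + 4 = 14
Quotient: 4n - 5, Remainder: 14


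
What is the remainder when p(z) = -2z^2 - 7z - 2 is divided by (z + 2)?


By the Remainder Theorem, the remainder equals p(-2):
  -2*(-2)^2 = -8
  -7*(-2)^1 = 14
  constant: -2
Sum: -8 + 14 - 2 = 4


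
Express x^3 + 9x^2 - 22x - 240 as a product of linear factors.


Try integer roots (divisors of -240). x=-8: p(-8)=0.
Divide out (x + 8): quotient is x^2 + x - 30.
Factor the quadratic: (x - 5)(x + 6)
Result: (x + 8)(x - 5)(x + 6)


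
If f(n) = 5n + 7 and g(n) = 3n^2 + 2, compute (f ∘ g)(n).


Substitute g(n) into f:
f(g(n)) = 5*(3n^2 + 2) + 7
Expand and combine: 15n^2 + 17


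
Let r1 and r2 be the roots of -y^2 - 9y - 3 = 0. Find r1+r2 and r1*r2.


For ay^2+by+c=0: sum = -b/a, product = c/a.
a=-1, b=-9, c=-3
Sum = -(-9)/-1 = -9
Product = (-3)/-1 = 3


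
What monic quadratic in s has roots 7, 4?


p(s) = (s - 7)(s - 4)
Expand: s^2 - 11s + 28


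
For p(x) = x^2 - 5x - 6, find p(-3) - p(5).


p(-3) = 18
p(5) = -6
p(-3) - p(5) = 18 + 6 = 24


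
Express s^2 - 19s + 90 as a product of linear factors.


Roots satisfy r1 + r2 = -b/a = 19 and r1*r2 = c/a = 90.
So r1 = 9, r2 = 10.
s^2 - 19s + 90 = (s - r1)(s - r2) = (s - 9)(s - 10)


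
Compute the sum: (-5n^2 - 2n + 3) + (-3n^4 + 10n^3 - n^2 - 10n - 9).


Align terms by degree and add:
  -5n^2 - 2n + 3
  -3n^4 + 10n^3 - n^2 - 10n - 9
= -3n^4 + 10n^3 - 6n^2 - 12n - 6


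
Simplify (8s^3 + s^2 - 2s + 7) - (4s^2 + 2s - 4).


Distribute the minus sign:
  (8s^3 + s^2 - 2s + 7)
- (4s^2 + 2s - 4)
Negate second polynomial: -4s^2 - 2s + 4
Add: 8s^3 - 3s^2 - 4s + 11


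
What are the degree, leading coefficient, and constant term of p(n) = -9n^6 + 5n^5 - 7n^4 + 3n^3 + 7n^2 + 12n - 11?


Highest power of n is 6, with coefficient -9. Constant term is -11.
Degree = 6, leading coefficient = -9, constant term = -11


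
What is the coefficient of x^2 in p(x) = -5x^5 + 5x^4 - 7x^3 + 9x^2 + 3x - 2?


Read off the coefficient of x^2: 9


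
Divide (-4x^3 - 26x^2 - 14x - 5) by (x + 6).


(-4x^3 - 26x^2 - 14x - 5) / (x + 6)
Step 1: -4x^2 * (x + 6) = -4x^3 - 24x^2; subtract.
Step 2: -2x * (x + 6) = -2x^2 - 12x; subtract.
Step 3: -2 * (x + 6) = -2x - 12; subtract.
Quotient: -4x^2 - 2x - 2, Remainder: 7


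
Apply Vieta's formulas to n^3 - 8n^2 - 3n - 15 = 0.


Monic cubic n^3+bn^2+cn+d=0: sum=-b, pairwise sum=c, product=-d.
b=-8, c=-3, d=-15
r1+r2+r3 = 8
r1r2+r1r3+r2r3 = -3
r1r2r3 = 15


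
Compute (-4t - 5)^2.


Expand (-4t - 5)^2 by repeated multiplication:
= 16t^2 + 40t + 25


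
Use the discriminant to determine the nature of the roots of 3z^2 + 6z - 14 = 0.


D = b^2 - 4ac = (6)^2 - 4(3)(-14) = 36 + 168 = 204
Since D > 0: two distinct irrational roots


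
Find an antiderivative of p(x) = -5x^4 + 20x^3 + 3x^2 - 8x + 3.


Reverse power rule on each term:
  ∫ -5x^4 dx = -x^5
  ∫ 20x^3 dx = 5x^4
  ∫ 3x^2 dx = x^3
  ∫ -8x dx = -4x^2
  ∫ 3 dx = 3x
F(x) = -x^5 + 5x^4 + x^3 - 4x^2 + 3x + C


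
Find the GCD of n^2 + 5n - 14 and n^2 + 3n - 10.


Factor each:
  n^2 + 5n - 14 = (n - 2)(n + 7)
  n^2 + 3n - 10 = (n - 2)(n + 5)
Common monic factor: n - 2


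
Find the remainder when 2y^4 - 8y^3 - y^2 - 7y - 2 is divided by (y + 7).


By the Remainder Theorem, the remainder equals p(-7):
  2*(-7)^4 = 4802
  -8*(-7)^3 = 2744
  -1*(-7)^2 = -49
  -7*(-7)^1 = 49
  constant: -2
Sum: 4802 + 2744 - 49 + 49 - 2 = 7544


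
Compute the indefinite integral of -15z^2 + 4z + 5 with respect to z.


Reverse power rule on each term:
  ∫ -15z^2 dz = -5z^3
  ∫ 4z dz = 2z^2
  ∫ 5 dz = 5z
F(z) = -5z^3 + 2z^2 + 5z + C


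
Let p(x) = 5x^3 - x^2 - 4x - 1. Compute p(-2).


Using direct substitution:
  5 * (-2)^3 = -40
  -1 * (-2)^2 = -4
  -4 * (-2)^1 = 8
  constant: -1
Sum = -40 - 4 + 8 - 1 = -37


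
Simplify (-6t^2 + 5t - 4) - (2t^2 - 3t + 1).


Distribute the minus sign:
  (-6t^2 + 5t - 4)
- (2t^2 - 3t + 1)
Negate second polynomial: -2t^2 + 3t - 1
Add: -8t^2 + 8t - 5


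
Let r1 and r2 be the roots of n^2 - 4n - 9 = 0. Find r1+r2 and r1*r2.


For an^2+bn+c=0: sum = -b/a, product = c/a.
a=1, b=-4, c=-9
Sum = -(-4)/1 = 4
Product = (-9)/1 = -9


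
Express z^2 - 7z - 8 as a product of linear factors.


Roots satisfy r1 + r2 = -b/a = 7 and r1*r2 = c/a = -8.
So r1 = -1, r2 = 8.
z^2 - 7z - 8 = (z - r1)(z - r2) = (z + 1)(z - 8)


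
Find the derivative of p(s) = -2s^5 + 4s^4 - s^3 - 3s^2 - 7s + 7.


Apply the power rule term by term:
  d/ds(-2s^5) = -10s^4
  d/ds(4s^4) = 16s^3
  d/ds(-s^3) = -3s^2
  d/ds(-3s^2) = -6s
  d/ds(-7s) = -7
  d/ds(7) = 0
p'(s) = -10s^4 + 16s^3 - 3s^2 - 6s - 7


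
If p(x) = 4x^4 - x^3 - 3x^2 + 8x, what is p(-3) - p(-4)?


p(-3) = 300
p(-4) = 1008
p(-3) - p(-4) = 300 - 1008 = -708


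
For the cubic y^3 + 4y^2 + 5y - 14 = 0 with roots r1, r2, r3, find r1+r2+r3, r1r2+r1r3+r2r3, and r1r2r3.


Monic cubic y^3+by^2+cy+d=0: sum=-b, pairwise sum=c, product=-d.
b=4, c=5, d=-14
r1+r2+r3 = -4
r1r2+r1r3+r2r3 = 5
r1r2r3 = 14


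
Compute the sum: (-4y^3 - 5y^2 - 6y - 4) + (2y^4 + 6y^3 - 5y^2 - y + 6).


Align terms by degree and add:
  -4y^3 - 5y^2 - 6y - 4
+ 2y^4 + 6y^3 - 5y^2 - y + 6
= 2y^4 + 2y^3 - 10y^2 - 7y + 2


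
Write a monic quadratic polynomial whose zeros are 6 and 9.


p(x) = (x - 6)(x - 9)
Expand: x^2 - 15x + 54


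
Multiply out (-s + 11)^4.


Expand (-s + 11)^4 by repeated multiplication:
  (-s + 11)^2 = s^2 - 22s + 121
  (-s + 11)^3 = -s^3 + 33s^2 - 363s + 1331
= s^4 - 44s^3 + 726s^2 - 5324s + 14641


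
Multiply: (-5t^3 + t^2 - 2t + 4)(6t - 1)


Distribute each term of the first polynomial:
  (-5t^3)(6t - 1) = -30t^4 + 5t^3
  (t^2)(6t - 1) = 6t^3 - t^2
  (-2t)(6t - 1) = -12t^2 + 2t
  (4)(6t - 1) = 24t - 4
Sum: -30t^4 + 11t^3 - 13t^2 + 26t - 4


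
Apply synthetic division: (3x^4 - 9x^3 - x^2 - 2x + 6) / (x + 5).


Synthetic division with c = -5. Coefficients: 3, -9, -1, -2, 6
Bring down 3.
  3 * -5 = -15; -15 - 9 = -24
  -24 * -5 = 120; 120 - 1 = 119
  119 * -5 = -595; -595 - 2 = -597
  -597 * -5 = 2985; 2985 + 6 = 2991
Quotient: 3x^3 - 24x^2 + 119x - 597, Remainder: 2991


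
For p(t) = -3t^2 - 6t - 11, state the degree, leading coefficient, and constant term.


Highest power of t is 2, with coefficient -3. Constant term is -11.
Degree = 2, leading coefficient = -3, constant term = -11


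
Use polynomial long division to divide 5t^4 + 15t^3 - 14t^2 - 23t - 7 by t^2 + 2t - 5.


(5t^4 + 15t^3 - 14t^2 - 23t - 7) / (t^2 + 2t - 5)
Step 1: 5t^2 * (t^2 + 2t - 5) = 5t^4 + 10t^3 - 25t^2; subtract.
Step 2: 5t * (t^2 + 2t - 5) = 5t^3 + 10t^2 - 25t; subtract.
Step 3: 1 * (t^2 + 2t - 5) = t^2 + 2t - 5; subtract.
Quotient: 5t^2 + 5t + 1, Remainder: -2


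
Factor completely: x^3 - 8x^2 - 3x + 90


Try integer roots (divisors of 90). x=-3: p(-3)=0.
Divide out (x + 3): quotient is x^2 - 11x + 30.
Factor the quadratic: (x - 6)(x - 5)
Result: (x + 3)(x - 6)(x - 5)


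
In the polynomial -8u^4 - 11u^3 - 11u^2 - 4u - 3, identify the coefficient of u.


Read off the coefficient of u: -4


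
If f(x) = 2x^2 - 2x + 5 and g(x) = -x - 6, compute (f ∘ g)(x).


Substitute g(x) into f:
f(g(x)) = 2*(-x - 6)^2 + (-2)*(-x - 6) + 5
(-x - 6)^2 = x^2 + 12x + 36
Expand and combine: 2x^2 + 26x + 89


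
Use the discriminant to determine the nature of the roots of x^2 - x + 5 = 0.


D = b^2 - 4ac = (-1)^2 - 4(1)(5) = 1 - 20 = -19
Since D < 0: two complex conjugate roots (no real roots)


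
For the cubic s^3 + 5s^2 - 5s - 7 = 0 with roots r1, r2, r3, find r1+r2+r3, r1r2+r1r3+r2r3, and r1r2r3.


Monic cubic s^3+bs^2+cs+d=0: sum=-b, pairwise sum=c, product=-d.
b=5, c=-5, d=-7
r1+r2+r3 = -5
r1r2+r1r3+r2r3 = -5
r1r2r3 = 7


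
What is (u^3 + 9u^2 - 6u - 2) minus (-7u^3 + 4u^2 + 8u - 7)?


Distribute the minus sign:
  (u^3 + 9u^2 - 6u - 2)
- (-7u^3 + 4u^2 + 8u - 7)
Negate second polynomial: 7u^3 - 4u^2 - 8u + 7
Add: 8u^3 + 5u^2 - 14u + 5


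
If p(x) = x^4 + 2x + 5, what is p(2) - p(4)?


p(2) = 25
p(4) = 269
p(2) - p(4) = 25 - 269 = -244


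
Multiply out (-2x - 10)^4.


Expand (-2x - 10)^4 by repeated multiplication:
  (-2x - 10)^2 = 4x^2 + 40x + 100
  (-2x - 10)^3 = -8x^3 - 120x^2 - 600x - 1000
= 16x^4 + 320x^3 + 2400x^2 + 8000x + 10000


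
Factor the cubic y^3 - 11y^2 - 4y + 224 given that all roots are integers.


Try integer roots (divisors of 224). y=8: p(8)=0.
Divide out (y - 8): quotient is y^2 - 3y - 28.
Factor the quadratic: (y - 7)(y + 4)
Result: (y - 8)(y - 7)(y + 4)


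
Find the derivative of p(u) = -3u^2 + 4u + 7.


Apply the power rule term by term:
  d/du(-3u^2) = -6u
  d/du(4u) = 4
  d/du(7) = 0
p'(u) = -6u + 4


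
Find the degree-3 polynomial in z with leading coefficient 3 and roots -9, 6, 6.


p(z) = 3(z + 9)(z - 6)(z - 6)
Expand: 3z^3 - 9z^2 - 216z + 972


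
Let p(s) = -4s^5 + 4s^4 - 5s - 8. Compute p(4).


Using direct substitution:
  -4 * (4)^5 = -4096
  4 * (4)^4 = 1024
  0 * (4)^3 = 0
  0 * (4)^2 = 0
  -5 * (4)^1 = -20
  constant: -8
Sum = -4096 + 1024 + 0 + 0 - 20 - 8 = -3100


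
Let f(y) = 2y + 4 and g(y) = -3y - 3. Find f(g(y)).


Substitute g(y) into f:
f(g(y)) = 2*(-3y - 3) + 4
Expand and combine: -6y - 2


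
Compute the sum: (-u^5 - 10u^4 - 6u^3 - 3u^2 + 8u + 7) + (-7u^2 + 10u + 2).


Align terms by degree and add:
  -u^5 - 10u^4 - 6u^3 - 3u^2 + 8u + 7
  -7u^2 + 10u + 2
= -u^5 - 10u^4 - 6u^3 - 10u^2 + 18u + 9


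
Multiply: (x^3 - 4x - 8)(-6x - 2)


Distribute each term of the first polynomial:
  (x^3)(-6x - 2) = -6x^4 - 2x^3
  (-4x)(-6x - 2) = 24x^2 + 8x
  (-8)(-6x - 2) = 48x + 16
Sum: -6x^4 - 2x^3 + 24x^2 + 56x + 16


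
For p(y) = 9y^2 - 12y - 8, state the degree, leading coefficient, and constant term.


Highest power of y is 2, with coefficient 9. Constant term is -8.
Degree = 2, leading coefficient = 9, constant term = -8


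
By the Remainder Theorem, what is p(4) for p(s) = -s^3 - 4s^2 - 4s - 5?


By the Remainder Theorem, the remainder equals p(4):
  -1*(4)^3 = -64
  -4*(4)^2 = -64
  -4*(4)^1 = -16
  constant: -5
Sum: -64 - 64 - 16 - 5 = -149


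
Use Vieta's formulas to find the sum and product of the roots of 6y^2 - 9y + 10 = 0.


For ay^2+by+c=0: sum = -b/a, product = c/a.
a=6, b=-9, c=10
Sum = -(-9)/6 = 3/2
Product = (10)/6 = 5/3


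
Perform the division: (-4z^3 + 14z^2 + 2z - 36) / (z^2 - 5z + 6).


(-4z^3 + 14z^2 + 2z - 36) / (z^2 - 5z + 6)
Step 1: -4z * (z^2 - 5z + 6) = -4z^3 + 20z^2 - 24z; subtract.
Step 2: -6 * (z^2 - 5z + 6) = -6z^2 + 30z - 36; subtract.
Quotient: -4z - 6, Remainder: -4z


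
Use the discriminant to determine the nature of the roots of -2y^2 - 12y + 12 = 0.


D = b^2 - 4ac = (-12)^2 - 4(-2)(12) = 144 + 96 = 240
Since D > 0: two distinct irrational roots


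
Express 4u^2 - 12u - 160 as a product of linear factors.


Roots satisfy r1 + r2 = -b/a = 3 and r1*r2 = c/a = -40.
So r1 = -5, r2 = 8.
4u^2 - 12u - 160 = 4(u - r1)(u - r2) = 4(u + 5)(u - 8)


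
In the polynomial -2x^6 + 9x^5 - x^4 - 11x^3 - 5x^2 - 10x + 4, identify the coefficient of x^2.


Read off the coefficient of x^2: -5


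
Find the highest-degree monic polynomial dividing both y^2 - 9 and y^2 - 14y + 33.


Factor each:
  y^2 - 9 = (y - 3)(y + 3)
  y^2 - 14y + 33 = (y - 3)(y - 11)
Common monic factor: y - 3


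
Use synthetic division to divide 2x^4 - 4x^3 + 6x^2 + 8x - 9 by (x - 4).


Synthetic division with c = 4. Coefficients: 2, -4, 6, 8, -9
Bring down 2.
  2 * 4 = 8; 8 - 4 = 4
  4 * 4 = 16; 16 + 6 = 22
  22 * 4 = 88; 88 + 8 = 96
  96 * 4 = 384; 384 - 9 = 375
Quotient: 2x^3 + 4x^2 + 22x + 96, Remainder: 375


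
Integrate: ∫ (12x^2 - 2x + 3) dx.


Reverse power rule on each term:
  ∫ 12x^2 dx = 4x^3
  ∫ -2x dx = -x^2
  ∫ 3 dx = 3x
F(x) = 4x^3 - x^2 + 3x + C


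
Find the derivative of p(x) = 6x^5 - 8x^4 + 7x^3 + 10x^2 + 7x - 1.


Apply the power rule term by term:
  d/dx(6x^5) = 30x^4
  d/dx(-8x^4) = -32x^3
  d/dx(7x^3) = 21x^2
  d/dx(10x^2) = 20x
  d/dx(7x) = 7
  d/dx(-1) = 0
p'(x) = 30x^4 - 32x^3 + 21x^2 + 20x + 7


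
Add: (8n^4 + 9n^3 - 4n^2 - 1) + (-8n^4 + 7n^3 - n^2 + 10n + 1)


Align terms by degree and add:
  8n^4 + 9n^3 - 4n^2 - 1
  -8n^4 + 7n^3 - n^2 + 10n + 1
= 16n^3 - 5n^2 + 10n


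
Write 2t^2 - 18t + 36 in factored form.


Roots satisfy r1 + r2 = -b/a = 9 and r1*r2 = c/a = 18.
So r1 = 3, r2 = 6.
2t^2 - 18t + 36 = 2(t - r1)(t - r2) = 2(t - 3)(t - 6)


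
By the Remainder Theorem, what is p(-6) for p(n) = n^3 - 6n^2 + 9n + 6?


By the Remainder Theorem, the remainder equals p(-6):
  1*(-6)^3 = -216
  -6*(-6)^2 = -216
  9*(-6)^1 = -54
  constant: 6
Sum: -216 - 216 - 54 + 6 = -480


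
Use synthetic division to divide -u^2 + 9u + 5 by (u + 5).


Synthetic division with c = -5. Coefficients: -1, 9, 5
Bring down -1.
  -1 * -5 = 5; 5 + 9 = 14
  14 * -5 = -70; -70 + 5 = -65
Quotient: -u + 14, Remainder: -65


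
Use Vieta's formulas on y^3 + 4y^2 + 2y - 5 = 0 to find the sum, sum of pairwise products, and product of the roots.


Monic cubic y^3+by^2+cy+d=0: sum=-b, pairwise sum=c, product=-d.
b=4, c=2, d=-5
r1+r2+r3 = -4
r1r2+r1r3+r2r3 = 2
r1r2r3 = 5


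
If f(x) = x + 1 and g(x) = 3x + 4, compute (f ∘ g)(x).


Substitute g(x) into f:
f(g(x)) = 1*(3x + 4) + 1
Expand and combine: 3x + 5


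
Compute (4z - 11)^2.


Expand (4z - 11)^2 by repeated multiplication:
= 16z^2 - 88z + 121


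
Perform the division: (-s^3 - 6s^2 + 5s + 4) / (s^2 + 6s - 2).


(-s^3 - 6s^2 + 5s + 4) / (s^2 + 6s - 2)
Step 1: -s * (s^2 + 6s - 2) = -s^3 - 6s^2 + 2s; subtract.
Step 2: 0 * (s^2 + 6s - 2) = 0; subtract.
Quotient: -s, Remainder: 3s + 4


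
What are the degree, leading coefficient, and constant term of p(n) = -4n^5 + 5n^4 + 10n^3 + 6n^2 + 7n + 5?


Highest power of n is 5, with coefficient -4. Constant term is 5.
Degree = 5, leading coefficient = -4, constant term = 5


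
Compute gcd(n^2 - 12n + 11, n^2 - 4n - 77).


Factor each:
  n^2 - 12n + 11 = (n - 11)(n - 1)
  n^2 - 4n - 77 = (n - 11)(n + 7)
Common monic factor: n - 11


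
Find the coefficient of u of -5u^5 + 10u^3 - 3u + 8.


Read off the coefficient of u: -3


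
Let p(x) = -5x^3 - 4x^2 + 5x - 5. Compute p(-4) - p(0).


p(-4) = 231
p(0) = -5
p(-4) - p(0) = 231 + 5 = 236


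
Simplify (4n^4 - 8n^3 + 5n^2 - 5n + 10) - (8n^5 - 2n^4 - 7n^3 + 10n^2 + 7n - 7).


Distribute the minus sign:
  (4n^4 - 8n^3 + 5n^2 - 5n + 10)
- (8n^5 - 2n^4 - 7n^3 + 10n^2 + 7n - 7)
Negate second polynomial: -8n^5 + 2n^4 + 7n^3 - 10n^2 - 7n + 7
Add: -8n^5 + 6n^4 - n^3 - 5n^2 - 12n + 17


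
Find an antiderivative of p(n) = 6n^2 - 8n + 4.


Reverse power rule on each term:
  ∫ 6n^2 dn = 2n^3
  ∫ -8n dn = -4n^2
  ∫ 4 dn = 4n
F(n) = 2n^3 - 4n^2 + 4n + C


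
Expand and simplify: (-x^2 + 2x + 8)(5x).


Distribute each term of the first polynomial:
  (-x^2)(5x) = -5x^3
  (2x)(5x) = 10x^2
  (8)(5x) = 40x
Sum: -5x^3 + 10x^2 + 40x


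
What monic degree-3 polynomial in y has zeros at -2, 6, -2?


p(y) = (y + 2)(y - 6)(y + 2)
Expand: y^3 - 2y^2 - 20y - 24


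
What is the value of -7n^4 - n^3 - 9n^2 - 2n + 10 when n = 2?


Using direct substitution:
  -7 * (2)^4 = -112
  -1 * (2)^3 = -8
  -9 * (2)^2 = -36
  -2 * (2)^1 = -4
  constant: 10
Sum = -112 - 8 - 36 - 4 + 10 = -150


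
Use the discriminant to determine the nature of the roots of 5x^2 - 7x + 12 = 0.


D = b^2 - 4ac = (-7)^2 - 4(5)(12) = 49 - 240 = -191
Since D < 0: two complex conjugate roots (no real roots)


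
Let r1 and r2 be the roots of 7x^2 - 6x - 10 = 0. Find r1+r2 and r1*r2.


For ax^2+bx+c=0: sum = -b/a, product = c/a.
a=7, b=-6, c=-10
Sum = -(-6)/7 = 6/7
Product = (-10)/7 = -10/7


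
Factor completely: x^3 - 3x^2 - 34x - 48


Try integer roots (divisors of -48). x=-3: p(-3)=0.
Divide out (x + 3): quotient is x^2 - 6x - 16.
Factor the quadratic: (x + 2)(x - 8)
Result: (x + 3)(x + 2)(x - 8)


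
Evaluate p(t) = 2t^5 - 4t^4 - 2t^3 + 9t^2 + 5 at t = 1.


Using direct substitution:
  2 * (1)^5 = 2
  -4 * (1)^4 = -4
  -2 * (1)^3 = -2
  9 * (1)^2 = 9
  0 * (1)^1 = 0
  constant: 5
Sum = 2 - 4 - 2 + 9 + 0 + 5 = 10


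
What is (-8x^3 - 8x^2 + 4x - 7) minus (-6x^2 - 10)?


Distribute the minus sign:
  (-8x^3 - 8x^2 + 4x - 7)
- (-6x^2 - 10)
Negate second polynomial: 6x^2 + 10
Add: -8x^3 - 2x^2 + 4x + 3


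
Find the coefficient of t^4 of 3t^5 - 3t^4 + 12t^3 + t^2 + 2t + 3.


Read off the coefficient of t^4: -3
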